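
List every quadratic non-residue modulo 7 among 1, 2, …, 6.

3,5,6

Square k = 1,…,3 (k and 7−k give the same square):
1²=1, 2²=4, 3²≡2 (mod 7).
The residues are {1, 2, 4}; the non-residues are the remaining 3 nonzero classes.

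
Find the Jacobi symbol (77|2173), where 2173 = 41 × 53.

1

Reciprocity: 77 ≡ 1 and 2173 ≡ 1 (mod 4), so (77/2173) = +(2173/77).
Reduce top mod 77: now compute (17/77).
Reciprocity: 17 ≡ 1 and 77 ≡ 1 (mod 4), so (17/77) = +(77/17).
Reduce top mod 17: now compute (9/17).
Reciprocity: 9 ≡ 1 and 17 ≡ 1 (mod 4), so (9/17) = +(17/9).
Reduce top mod 9: now compute (8/9).
Pull out 2^3: since 9 ≡ 1 (mod 8), (2/9) = +1, so (2/9)^3 = +1.
Reached (1/9) = 1. Collecting the sign flips along the way, the symbol is +1.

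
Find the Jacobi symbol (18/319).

1

Pull out 2: since 319 ≡ 7 (mod 8), (2/319) = +1.
Reciprocity: 9 ≡ 1 and 319 ≡ 3 (mod 4), so (9/319) = +(319/9).
Reduce top mod 9: now compute (4/9).
Pull out 2^2: since 9 ≡ 1 (mod 8), (2/9) = +1, so (2/9)^2 = +1.
Reached (1/9) = 1. Collecting the sign flips along the way, the symbol is +1.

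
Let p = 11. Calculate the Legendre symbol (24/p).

-1

First reduce: 24 ≡ 2 (mod 11).
Pull out 2: since 11 ≡ 3 (mod 8), (2/11) = -1.
Reached (1/11) = 1. Collecting the sign flips along the way, the symbol is -1.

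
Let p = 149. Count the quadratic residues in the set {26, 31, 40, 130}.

(26/149) = +1 → QR.
(31/149) = +1 → QR.
(40/149) = -1 → non-residue.
(130/149) = +1 → QR.
Total quadratic residues among the 4: 3.

3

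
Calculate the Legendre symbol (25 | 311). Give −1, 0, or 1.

1

Euler's criterion: (25/311) ≡ 25^155 (mod 311).
25^2 ≡ 3 (mod 311)
25^4 ≡ 9 (mod 311)
25^8 ≡ 81 (mod 311)
25^16 ≡ 30 (mod 311)
25^32 ≡ 278 (mod 311)
25^64 ≡ 156 (mod 311)
25^128 ≡ 78 (mod 311)
25^155 = 25^(128+16+8+2+1) ≡ 1 (mod 311).
Result is 1, so (25/311) = 1.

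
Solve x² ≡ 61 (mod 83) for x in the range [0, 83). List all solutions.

Since 83 ≡ 3 (mod 4), a square root of 61 is 61^((83+1)/4) = 61^21 mod 83.
Repeated squaring: 61^2≡69, 61^4≡30, 61^8≡70, 61^16≡3 (mod 83).
61^21 = 61^(16+4+1) ≡ 12 (mod 83).
Check: 12² = 144 ≡ 61 (mod 83). The two roots are 12 and 71.

12, 71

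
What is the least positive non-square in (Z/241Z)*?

(2/241) = +1, so 2 is a residue.
(3/241) = +1, so 3 is a residue.
(4/241) = +1, so 4 is a residue.
(5/241) = +1, so 5 is a residue.
(6/241) = +1, so 6 is a residue.
(7/241) = −1, so 7 is the smallest positive non-residue mod 241.

7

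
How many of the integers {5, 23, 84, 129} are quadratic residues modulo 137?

1

(5/137) = -1 → non-residue.
(23/137) = -1 → non-residue.
(84/137) = -1 → non-residue.
(129/137) = +1 → QR.
Total quadratic residues among the 4: 1.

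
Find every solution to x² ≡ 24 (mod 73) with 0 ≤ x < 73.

30, 43

73 ≡ 1 (mod 4), so we find a root by search.
Trying successive values, 30² = 900 ≡ 24 (mod 73). The other root is 73 − 30 = 43.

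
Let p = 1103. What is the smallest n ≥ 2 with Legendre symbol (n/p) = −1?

(2/1103) = +1, so 2 is a residue.
(3/1103) = +1, so 3 is a residue.
(4/1103) = +1, so 4 is a residue.
(5/1103) = −1, so 5 is the smallest positive non-residue mod 1103.

5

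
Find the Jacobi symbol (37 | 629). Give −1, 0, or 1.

0

Reciprocity: 37 ≡ 1 and 629 ≡ 1 (mod 4), so (37/629) = +(629/37).
Reduce top mod 37: now compute (0/37).
Top reduces to 0: gcd > 1, so the symbol is 0.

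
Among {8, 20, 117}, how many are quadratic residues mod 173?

1

(8/173) = -1 → non-residue.
(20/173) = -1 → non-residue.
(117/173) = +1 → QR.
Total quadratic residues among the 3: 1.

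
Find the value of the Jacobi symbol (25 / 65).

Reciprocity: 25 ≡ 1 and 65 ≡ 1 (mod 4), so (25/65) = +(65/25).
Reduce top mod 25: now compute (15/25).
Reciprocity: 15 ≡ 3 and 25 ≡ 1 (mod 4), so (15/25) = +(25/15).
Reduce top mod 15: now compute (10/15).
Pull out 2: since 15 ≡ 7 (mod 8), (2/15) = +1.
Reciprocity: 5 ≡ 1 and 15 ≡ 3 (mod 4), so (5/15) = +(15/5).
Reduce top mod 5: now compute (0/5).
Top reduces to 0: gcd > 1, so the symbol is 0.

0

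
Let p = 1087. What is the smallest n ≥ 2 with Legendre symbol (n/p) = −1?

3

(2/1087) = +1, so 2 is a residue.
(3/1087) = −1, so 3 is the smallest positive non-residue mod 1087.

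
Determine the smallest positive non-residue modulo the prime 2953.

(2/2953) = +1, so 2 is a residue.
(3/2953) = +1, so 3 is a residue.
(4/2953) = +1, so 4 is a residue.
(5/2953) = −1, so 5 is the smallest positive non-residue mod 2953.

5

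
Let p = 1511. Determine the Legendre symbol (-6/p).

-1

First reduce: -6 ≡ 1505 (mod 1511).
Reciprocity: 1505 ≡ 1 and 1511 ≡ 3 (mod 4), so (1505/1511) = +(1511/1505).
Reduce top mod 1505: now compute (6/1505).
Pull out 2: since 1505 ≡ 1 (mod 8), (2/1505) = +1.
Reciprocity: 3 ≡ 3 and 1505 ≡ 1 (mod 4), so (3/1505) = +(1505/3).
Reduce top mod 3: now compute (2/3).
Pull out 2: since 3 ≡ 3 (mod 8), (2/3) = -1.
Reached (1/3) = 1. Collecting the sign flips along the way, the symbol is -1.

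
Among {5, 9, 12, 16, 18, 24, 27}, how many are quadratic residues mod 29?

(5/29) = +1 → QR.
(9/29) = +1 → QR.
(12/29) = -1 → non-residue.
(16/29) = +1 → QR.
(18/29) = -1 → non-residue.
(24/29) = +1 → QR.
(27/29) = -1 → non-residue.
Total quadratic residues among the 7: 4.

4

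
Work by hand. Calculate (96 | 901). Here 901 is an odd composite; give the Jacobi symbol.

-1

Pull out 2^5: since 901 ≡ 5 (mod 8), (2/901) = -1, so (2/901)^5 = -1.
Reciprocity: 3 ≡ 3 and 901 ≡ 1 (mod 4), so (3/901) = +(901/3).
Reduce top mod 3: now compute (1/3).
Reached (1/3) = 1. Collecting the sign flips along the way, the symbol is -1.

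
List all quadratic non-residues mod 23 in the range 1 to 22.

5 7 10 11 14 15 17 19 20 21 22

Square k = 1,…,11 (k and 23−k give the same square):
1²=1, 2²=4, 3²=9, 4²=16, 5²≡2, 6²≡13, 7²≡3, 8²≡18, 9²≡12, 10²≡8, 11²≡6 (mod 23).
The residues are {1, 2, 3, 4, 6, 8, 9, 12, 13, 16, 18}; the non-residues are the remaining 11 nonzero classes.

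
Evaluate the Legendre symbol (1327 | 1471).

-1

Reciprocity: 1327 ≡ 3 and 1471 ≡ 3 (mod 4), so (1327/1471) = −(1471/1327).
Reduce top mod 1327: now compute (144/1327).
Pull out 2^4: since 1327 ≡ 7 (mod 8), (2/1327) = +1, so (2/1327)^4 = +1.
Reciprocity: 9 ≡ 1 and 1327 ≡ 3 (mod 4), so (9/1327) = +(1327/9).
Reduce top mod 9: now compute (4/9).
Pull out 2^2: since 9 ≡ 1 (mod 8), (2/9) = +1, so (2/9)^2 = +1.
Reached (1/9) = 1. Collecting the sign flips along the way, the symbol is -1.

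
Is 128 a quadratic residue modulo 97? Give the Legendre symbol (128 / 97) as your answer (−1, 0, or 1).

1

First reduce: 128 ≡ 31 (mod 97).
Reciprocity: 31 ≡ 3 and 97 ≡ 1 (mod 4), so (31/97) = +(97/31).
Reduce top mod 31: now compute (4/31).
Pull out 2^2: since 31 ≡ 7 (mod 8), (2/31) = +1, so (2/31)^2 = +1.
Reached (1/31) = 1. Collecting the sign flips along the way, the symbol is +1.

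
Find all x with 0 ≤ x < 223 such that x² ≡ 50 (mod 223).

75, 148

Since 223 ≡ 3 (mod 4), a square root of 50 is 50^((223+1)/4) = 50^56 mod 223.
Repeated squaring: 50^2≡47, 50^4≡202, 50^8≡218, 50^16≡25, 50^32≡179 (mod 223).
50^56 = 50^(32+16+8) ≡ 148 (mod 223).
Check: 148² = 21904 ≡ 50 (mod 223). The two roots are 75 and 148.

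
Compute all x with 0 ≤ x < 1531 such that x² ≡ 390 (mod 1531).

534, 997

Since 1531 ≡ 3 (mod 4), a square root of 390 is 390^((1531+1)/4) = 390^383 mod 1531.
Repeated squaring: 390^2≡531, 390^4≡257, 390^8≡216, 390^16≡726, 390^32≡412, 390^64≡1334, 390^128≡534, 390^256≡390 (mod 1531).
390^383 = 390^(256+64+32+16+8+4+2+1) ≡ 534 (mod 1531).
Check: 534² = 285156 ≡ 390 (mod 1531). The two roots are 534 and 997.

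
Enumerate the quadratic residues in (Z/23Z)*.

1 2 3 4 6 8 9 12 13 16 18

Square k = 1,…,11 (k and 23−k give the same square):
1²=1, 2²=4, 3²=9, 4²=16, 5²≡2, 6²≡13, 7²≡3, 8²≡18, 9²≡12, 10²≡8, 11²≡6 (mod 23).
So the quadratic residues mod 23 are {1, 2, 3, 4, 6, 8, 9, 12, 13, 16, 18}.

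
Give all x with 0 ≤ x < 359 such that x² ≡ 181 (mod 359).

67, 292

Since 359 ≡ 3 (mod 4), a square root of 181 is 181^((359+1)/4) = 181^90 mod 359.
Repeated squaring: 181^2≡92, 181^4≡207, 181^8≡128, 181^16≡229, 181^32≡27, 181^64≡11 (mod 359).
181^90 = 181^(64+16+8+2) ≡ 292 (mod 359).
Check: 292² = 85264 ≡ 181 (mod 359). The two roots are 67 and 292.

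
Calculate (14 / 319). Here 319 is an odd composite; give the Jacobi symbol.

-1

Pull out 2: since 319 ≡ 7 (mod 8), (2/319) = +1.
Reciprocity: 7 ≡ 3 and 319 ≡ 3 (mod 4), so (7/319) = −(319/7).
Reduce top mod 7: now compute (4/7).
Pull out 2^2: since 7 ≡ 7 (mod 8), (2/7) = +1, so (2/7)^2 = +1.
Reached (1/7) = 1. Collecting the sign flips along the way, the symbol is -1.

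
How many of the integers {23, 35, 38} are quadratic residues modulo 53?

(23/53) = -1 → non-residue.
(35/53) = -1 → non-residue.
(38/53) = +1 → QR.
Total quadratic residues among the 3: 1.

1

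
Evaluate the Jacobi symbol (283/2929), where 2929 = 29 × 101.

Reciprocity: 283 ≡ 3 and 2929 ≡ 1 (mod 4), so (283/2929) = +(2929/283).
Reduce top mod 283: now compute (99/283).
Reciprocity: 99 ≡ 3 and 283 ≡ 3 (mod 4), so (99/283) = −(283/99).
Reduce top mod 99: now compute (85/99).
Reciprocity: 85 ≡ 1 and 99 ≡ 3 (mod 4), so (85/99) = +(99/85).
Reduce top mod 85: now compute (14/85).
Pull out 2: since 85 ≡ 5 (mod 8), (2/85) = -1.
Reciprocity: 7 ≡ 3 and 85 ≡ 1 (mod 4), so (7/85) = +(85/7).
Reduce top mod 7: now compute (1/7).
Reached (1/7) = 1. Collecting the sign flips along the way, the symbol is +1.

1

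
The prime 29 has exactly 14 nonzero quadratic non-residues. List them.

2, 3, 8, 10, 11, 12, 14, 15, 17, 18, 19, 21, 26, 27

Square k = 1,…,14 (k and 29−k give the same square):
1²=1, 2²=4, 3²=9, 4²=16, 5²=25, 6²≡7, 7²≡20, 8²≡6, 9²≡23, 10²≡13, 11²≡5, 12²≡28, 13²≡24, 14²≡22 (mod 29).
The residues are {1, 4, 5, 6, 7, 9, 13, 16, 20, 22, 23, 24, 25, 28}; the non-residues are the remaining 14 nonzero classes.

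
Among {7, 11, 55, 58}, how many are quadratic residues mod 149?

(7/149) = +1 → QR.
(11/149) = -1 → non-residue.
(55/149) = -1 → non-residue.
(58/149) = -1 → non-residue.
Total quadratic residues among the 4: 1.

1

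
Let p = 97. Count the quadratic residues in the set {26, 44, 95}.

2

(26/97) = -1 → non-residue.
(44/97) = +1 → QR.
(95/97) = +1 → QR.
Total quadratic residues among the 3: 2.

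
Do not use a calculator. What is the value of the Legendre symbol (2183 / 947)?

1

Euler's criterion: (2183/947) ≡ 289^473 (mod 947).
289^2 ≡ 185 (mod 947)
289^4 ≡ 133 (mod 947)
289^8 ≡ 643 (mod 947)
289^16 ≡ 557 (mod 947)
289^32 ≡ 580 (mod 947)
289^64 ≡ 215 (mod 947)
289^128 ≡ 769 (mod 947)
289^256 ≡ 433 (mod 947)
289^473 = 289^(256+128+64+16+8+1) ≡ 1 (mod 947).
Result is 1, so (2183/947) = 1.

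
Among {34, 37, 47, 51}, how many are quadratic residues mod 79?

(34/79) = -1 → non-residue.
(37/79) = -1 → non-residue.
(47/79) = -1 → non-residue.
(51/79) = +1 → QR.
Total quadratic residues among the 4: 1.

1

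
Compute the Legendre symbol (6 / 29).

Euler's criterion: (6/29) ≡ 6^14 (mod 29).
6^2 ≡ 7 (mod 29)
6^4 ≡ 20 (mod 29)
6^8 ≡ 23 (mod 29)
6^14 = 6^(8+4+2) ≡ 1 (mod 29).
Result is 1, so (6/29) = 1.

1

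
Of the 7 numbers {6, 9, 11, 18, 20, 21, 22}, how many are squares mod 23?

(6/23) = +1 → QR.
(9/23) = +1 → QR.
(11/23) = -1 → non-residue.
(18/23) = +1 → QR.
(20/23) = -1 → non-residue.
(21/23) = -1 → non-residue.
(22/23) = -1 → non-residue.
Total quadratic residues among the 7: 3.

3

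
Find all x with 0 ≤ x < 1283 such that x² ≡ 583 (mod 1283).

91, 1192

Since 1283 ≡ 3 (mod 4), a square root of 583 is 583^((1283+1)/4) = 583^321 mod 1283.
Repeated squaring: 583^2≡1177, 583^4≡972, 583^8≡496, 583^16≡963, 583^32≡1043, 583^64≡1148, 583^128≡263, 583^256≡1170 (mod 1283).
583^321 = 583^(256+64+1) ≡ 1192 (mod 1283).
Check: 1192² = 1420864 ≡ 583 (mod 1283). The two roots are 91 and 1192.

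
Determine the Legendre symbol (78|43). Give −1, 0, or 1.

1

Euler's criterion: (78/43) ≡ 35^21 (mod 43).
35^2 ≡ 21 (mod 43)
35^4 ≡ 11 (mod 43)
35^8 ≡ 35 (mod 43)
35^16 ≡ 21 (mod 43)
35^21 = 35^(16+4+1) ≡ 1 (mod 43).
Result is 1, so (78/43) = 1.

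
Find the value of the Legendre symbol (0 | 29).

Top reduces to 0: gcd > 1, so the symbol is 0.

0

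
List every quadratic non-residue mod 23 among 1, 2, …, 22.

5,7,10,11,14,15,17,19,20,21,22

Square k = 1,…,11 (k and 23−k give the same square):
1²=1, 2²=4, 3²=9, 4²=16, 5²≡2, 6²≡13, 7²≡3, 8²≡18, 9²≡12, 10²≡8, 11²≡6 (mod 23).
The residues are {1, 2, 3, 4, 6, 8, 9, 12, 13, 16, 18}; the non-residues are the remaining 11 nonzero classes.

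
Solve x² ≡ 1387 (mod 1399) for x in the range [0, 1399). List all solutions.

163, 1236

Since 1399 ≡ 3 (mod 4), a square root of 1387 is 1387^((1399+1)/4) = 1387^350 mod 1399.
Repeated squaring: 1387^2≡144, 1387^4≡1150, 1387^8≡445, 1387^16≡766, 1387^32≡575, 1387^64≡461, 1387^128≡1272, 1387^256≡740 (mod 1399).
1387^350 = 1387^(256+64+16+8+4+2) ≡ 1236 (mod 1399).
Check: 1236² = 1527696 ≡ 1387 (mod 1399). The two roots are 163 and 1236.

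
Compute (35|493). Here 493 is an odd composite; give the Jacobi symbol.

1

Reciprocity: 35 ≡ 3 and 493 ≡ 1 (mod 4), so (35/493) = +(493/35).
Reduce top mod 35: now compute (3/35).
Reciprocity: 3 ≡ 3 and 35 ≡ 3 (mod 4), so (3/35) = −(35/3).
Reduce top mod 3: now compute (2/3).
Pull out 2: since 3 ≡ 3 (mod 8), (2/3) = -1.
Reached (1/3) = 1. Collecting the sign flips along the way, the symbol is +1.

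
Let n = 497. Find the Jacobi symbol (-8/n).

1

First reduce: -8 ≡ 489 (mod 497).
Reciprocity: 489 ≡ 1 and 497 ≡ 1 (mod 4), so (489/497) = +(497/489).
Reduce top mod 489: now compute (8/489).
Pull out 2^3: since 489 ≡ 1 (mod 8), (2/489) = +1, so (2/489)^3 = +1.
Reached (1/489) = 1. Collecting the sign flips along the way, the symbol is +1.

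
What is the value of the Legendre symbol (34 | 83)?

-1

Pull out 2: since 83 ≡ 3 (mod 8), (2/83) = -1.
Reciprocity: 17 ≡ 1 and 83 ≡ 3 (mod 4), so (17/83) = +(83/17).
Reduce top mod 17: now compute (15/17).
Reciprocity: 15 ≡ 3 and 17 ≡ 1 (mod 4), so (15/17) = +(17/15).
Reduce top mod 15: now compute (2/15).
Pull out 2: since 15 ≡ 7 (mod 8), (2/15) = +1.
Reached (1/15) = 1. Collecting the sign flips along the way, the symbol is -1.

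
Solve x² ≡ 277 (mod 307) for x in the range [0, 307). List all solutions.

82, 225

Since 307 ≡ 3 (mod 4), a square root of 277 is 277^((307+1)/4) = 277^77 mod 307.
Repeated squaring: 277^2≡286, 277^4≡134, 277^8≡150, 277^16≡89, 277^32≡246, 277^64≡37 (mod 307).
277^77 = 277^(64+8+4+1) ≡ 225 (mod 307).
Check: 225² = 50625 ≡ 277 (mod 307). The two roots are 82 and 225.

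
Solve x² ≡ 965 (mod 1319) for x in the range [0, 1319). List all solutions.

Since 1319 ≡ 3 (mod 4), a square root of 965 is 965^((1319+1)/4) = 965^330 mod 1319.
Repeated squaring: 965^2≡11, 965^4≡121, 965^8≡132, 965^16≡277, 965^32≡227, 965^64≡88, 965^128≡1149, 965^256≡1201 (mod 1319).
965^330 = 965^(256+64+8+2) ≡ 1240 (mod 1319).
Check: 1240² = 1537600 ≡ 965 (mod 1319). The two roots are 79 and 1240.

79, 1240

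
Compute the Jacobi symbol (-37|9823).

First reduce: -37 ≡ 9786 (mod 9823).
Pull out 2: since 9823 ≡ 7 (mod 8), (2/9823) = +1.
Reciprocity: 4893 ≡ 1 and 9823 ≡ 3 (mod 4), so (4893/9823) = +(9823/4893).
Reduce top mod 4893: now compute (37/4893).
Reciprocity: 37 ≡ 1 and 4893 ≡ 1 (mod 4), so (37/4893) = +(4893/37).
Reduce top mod 37: now compute (9/37).
Reciprocity: 9 ≡ 1 and 37 ≡ 1 (mod 4), so (9/37) = +(37/9).
Reduce top mod 9: now compute (1/9).
Reached (1/9) = 1. Collecting the sign flips along the way, the symbol is +1.

1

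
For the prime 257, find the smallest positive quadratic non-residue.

3

(2/257) = +1, so 2 is a residue.
(3/257) = −1, so 3 is the smallest positive non-residue mod 257.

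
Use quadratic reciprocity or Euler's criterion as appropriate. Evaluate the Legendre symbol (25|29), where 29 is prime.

Euler's criterion: (25/29) ≡ 25^14 (mod 29).
25^2 ≡ 16 (mod 29)
25^4 ≡ 24 (mod 29)
25^8 ≡ 25 (mod 29)
25^14 = 25^(8+4+2) ≡ 1 (mod 29).
Result is 1, so (25/29) = 1.

1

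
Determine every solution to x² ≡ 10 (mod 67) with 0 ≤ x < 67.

12, 55

Since 67 ≡ 3 (mod 4), a square root of 10 is 10^((67+1)/4) = 10^17 mod 67.
Repeated squaring: 10^2≡33, 10^4≡17, 10^8≡21, 10^16≡39 (mod 67).
10^17 = 10^(16+1) ≡ 55 (mod 67).
Check: 55² = 3025 ≡ 10 (mod 67). The two roots are 12 and 55.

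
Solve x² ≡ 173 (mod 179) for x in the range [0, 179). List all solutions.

Since 179 ≡ 3 (mod 4), a square root of 173 is 173^((179+1)/4) = 173^45 mod 179.
Repeated squaring: 173^2≡36, 173^4≡43, 173^8≡59, 173^16≡80, 173^32≡135 (mod 179).
173^45 = 173^(32+8+4+1) ≡ 129 (mod 179).
Check: 129² = 16641 ≡ 173 (mod 179). The two roots are 50 and 129.

50, 129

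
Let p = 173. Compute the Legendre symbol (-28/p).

-1

First reduce: -28 ≡ 145 (mod 173).
Reciprocity: 145 ≡ 1 and 173 ≡ 1 (mod 4), so (145/173) = +(173/145).
Reduce top mod 145: now compute (28/145).
Pull out 2^2: since 145 ≡ 1 (mod 8), (2/145) = +1, so (2/145)^2 = +1.
Reciprocity: 7 ≡ 3 and 145 ≡ 1 (mod 4), so (7/145) = +(145/7).
Reduce top mod 7: now compute (5/7).
Reciprocity: 5 ≡ 1 and 7 ≡ 3 (mod 4), so (5/7) = +(7/5).
Reduce top mod 5: now compute (2/5).
Pull out 2: since 5 ≡ 5 (mod 8), (2/5) = -1.
Reached (1/5) = 1. Collecting the sign flips along the way, the symbol is -1.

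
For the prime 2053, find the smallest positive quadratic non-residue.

2

(2/2053) = −1, so 2 is the smallest positive non-residue mod 2053.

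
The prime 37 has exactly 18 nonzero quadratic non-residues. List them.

2 5 6 8 13 14 15 17 18 19 20 22 23 24 29 31 32 35

Square k = 1,…,18 (k and 37−k give the same square):
1²=1, 2²=4, 3²=9, 4²=16, 5²=25, 6²=36, 7²≡12, 8²≡27, 9²≡7, 10²≡26, 11²≡10, 12²≡33, 13²≡21, 14²≡11, 15²≡3, 16²≡34, 17²≡30, 18²≡28 (mod 37).
The residues are {1, 3, 4, 7, 9, 10, 11, 12, 16, 21, 25, 26, 27, 28, 30, 33, 34, 36}; the non-residues are the remaining 18 nonzero classes.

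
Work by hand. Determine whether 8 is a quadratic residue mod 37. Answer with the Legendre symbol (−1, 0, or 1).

Pull out 2^3: since 37 ≡ 5 (mod 8), (2/37) = -1, so (2/37)^3 = -1.
Reached (1/37) = 1. Collecting the sign flips along the way, the symbol is -1.

-1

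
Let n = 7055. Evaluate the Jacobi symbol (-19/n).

First reduce: -19 ≡ 7036 (mod 7055).
Pull out 2^2: since 7055 ≡ 7 (mod 8), (2/7055) = +1, so (2/7055)^2 = +1.
Reciprocity: 1759 ≡ 3 and 7055 ≡ 3 (mod 4), so (1759/7055) = −(7055/1759).
Reduce top mod 1759: now compute (19/1759).
Reciprocity: 19 ≡ 3 and 1759 ≡ 3 (mod 4), so (19/1759) = −(1759/19).
Reduce top mod 19: now compute (11/19).
Reciprocity: 11 ≡ 3 and 19 ≡ 3 (mod 4), so (11/19) = −(19/11).
Reduce top mod 11: now compute (8/11).
Pull out 2^3: since 11 ≡ 3 (mod 8), (2/11) = -1, so (2/11)^3 = -1.
Reached (1/11) = 1. Collecting the sign flips along the way, the symbol is +1.

1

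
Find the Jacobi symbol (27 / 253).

1

Reciprocity: 27 ≡ 3 and 253 ≡ 1 (mod 4), so (27/253) = +(253/27).
Reduce top mod 27: now compute (10/27).
Pull out 2: since 27 ≡ 3 (mod 8), (2/27) = -1.
Reciprocity: 5 ≡ 1 and 27 ≡ 3 (mod 4), so (5/27) = +(27/5).
Reduce top mod 5: now compute (2/5).
Pull out 2: since 5 ≡ 5 (mod 8), (2/5) = -1.
Reached (1/5) = 1. Collecting the sign flips along the way, the symbol is +1.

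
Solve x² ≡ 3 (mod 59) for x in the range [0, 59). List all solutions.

11, 48

Since 59 ≡ 3 (mod 4), a square root of 3 is 3^((59+1)/4) = 3^15 mod 59.
Repeated squaring: 3^2≡9, 3^4≡22, 3^8≡12 (mod 59).
3^15 = 3^(8+4+2+1) ≡ 48 (mod 59).
Check: 48² = 2304 ≡ 3 (mod 59). The two roots are 11 and 48.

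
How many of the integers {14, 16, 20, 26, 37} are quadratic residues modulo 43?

2

(14/43) = +1 → QR.
(16/43) = +1 → QR.
(20/43) = -1 → non-residue.
(26/43) = -1 → non-residue.
(37/43) = -1 → non-residue.
Total quadratic residues among the 5: 2.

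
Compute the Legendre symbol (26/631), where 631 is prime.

Pull out 2: since 631 ≡ 7 (mod 8), (2/631) = +1.
Reciprocity: 13 ≡ 1 and 631 ≡ 3 (mod 4), so (13/631) = +(631/13).
Reduce top mod 13: now compute (7/13).
Reciprocity: 7 ≡ 3 and 13 ≡ 1 (mod 4), so (7/13) = +(13/7).
Reduce top mod 7: now compute (6/7).
Pull out 2: since 7 ≡ 7 (mod 8), (2/7) = +1.
Reciprocity: 3 ≡ 3 and 7 ≡ 3 (mod 4), so (3/7) = −(7/3).
Reduce top mod 3: now compute (1/3).
Reached (1/3) = 1. Collecting the sign flips along the way, the symbol is -1.

-1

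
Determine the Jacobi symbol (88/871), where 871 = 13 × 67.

1

Pull out 2^3: since 871 ≡ 7 (mod 8), (2/871) = +1, so (2/871)^3 = +1.
Reciprocity: 11 ≡ 3 and 871 ≡ 3 (mod 4), so (11/871) = −(871/11).
Reduce top mod 11: now compute (2/11).
Pull out 2: since 11 ≡ 3 (mod 8), (2/11) = -1.
Reached (1/11) = 1. Collecting the sign flips along the way, the symbol is +1.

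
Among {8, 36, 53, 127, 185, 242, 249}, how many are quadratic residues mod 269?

5

(8/269) = -1 → non-residue.
(36/269) = +1 → QR.
(53/269) = +1 → QR.
(127/269) = +1 → QR.
(185/269) = +1 → QR.
(242/269) = -1 → non-residue.
(249/269) = +1 → QR.
Total quadratic residues among the 7: 5.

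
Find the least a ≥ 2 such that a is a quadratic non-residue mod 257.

3

(2/257) = +1, so 2 is a residue.
(3/257) = −1, so 3 is the smallest positive non-residue mod 257.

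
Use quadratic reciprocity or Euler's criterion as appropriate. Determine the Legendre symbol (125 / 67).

First reduce: 125 ≡ 58 (mod 67).
Pull out 2: since 67 ≡ 3 (mod 8), (2/67) = -1.
Reciprocity: 29 ≡ 1 and 67 ≡ 3 (mod 4), so (29/67) = +(67/29).
Reduce top mod 29: now compute (9/29).
Reciprocity: 9 ≡ 1 and 29 ≡ 1 (mod 4), so (9/29) = +(29/9).
Reduce top mod 9: now compute (2/9).
Pull out 2: since 9 ≡ 1 (mod 8), (2/9) = +1.
Reached (1/9) = 1. Collecting the sign flips along the way, the symbol is -1.

-1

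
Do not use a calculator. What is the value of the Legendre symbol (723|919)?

Reciprocity: 723 ≡ 3 and 919 ≡ 3 (mod 4), so (723/919) = −(919/723).
Reduce top mod 723: now compute (196/723).
Pull out 2^2: since 723 ≡ 3 (mod 8), (2/723) = -1, so (2/723)^2 = +1.
Reciprocity: 49 ≡ 1 and 723 ≡ 3 (mod 4), so (49/723) = +(723/49).
Reduce top mod 49: now compute (37/49).
Reciprocity: 37 ≡ 1 and 49 ≡ 1 (mod 4), so (37/49) = +(49/37).
Reduce top mod 37: now compute (12/37).
Pull out 2^2: since 37 ≡ 5 (mod 8), (2/37) = -1, so (2/37)^2 = +1.
Reciprocity: 3 ≡ 3 and 37 ≡ 1 (mod 4), so (3/37) = +(37/3).
Reduce top mod 3: now compute (1/3).
Reached (1/3) = 1. Collecting the sign flips along the way, the symbol is -1.

-1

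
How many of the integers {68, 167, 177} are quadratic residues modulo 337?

1

(68/337) = -1 → non-residue.
(167/337) = +1 → QR.
(177/337) = -1 → non-residue.
Total quadratic residues among the 3: 1.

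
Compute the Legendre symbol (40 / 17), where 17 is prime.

Euler's criterion: (40/17) ≡ 6^8 (mod 17).
6^2 ≡ 2 (mod 17)
6^4 ≡ 4 (mod 17)
6^8 ≡ 16 (mod 17)
6^8 = 6^(8) ≡ 16 (mod 17).
Result is 16 ≡ −1, so (40/17) = −1.

-1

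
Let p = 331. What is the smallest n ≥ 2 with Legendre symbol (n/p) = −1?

(2/331) = −1, so 2 is the smallest positive non-residue mod 331.

2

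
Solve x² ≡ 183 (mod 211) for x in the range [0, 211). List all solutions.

Since 211 ≡ 3 (mod 4), a square root of 183 is 183^((211+1)/4) = 183^53 mod 211.
Repeated squaring: 183^2≡151, 183^4≡13, 183^8≡169, 183^16≡76, 183^32≡79 (mod 211).
183^53 = 183^(32+16+4+1) ≡ 82 (mod 211).
Check: 82² = 6724 ≡ 183 (mod 211). The two roots are 82 and 129.

82, 129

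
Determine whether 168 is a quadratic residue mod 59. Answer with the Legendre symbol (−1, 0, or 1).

-1

First reduce: 168 ≡ 50 (mod 59).
Pull out 2: since 59 ≡ 3 (mod 8), (2/59) = -1.
Reciprocity: 25 ≡ 1 and 59 ≡ 3 (mod 4), so (25/59) = +(59/25).
Reduce top mod 25: now compute (9/25).
Reciprocity: 9 ≡ 1 and 25 ≡ 1 (mod 4), so (9/25) = +(25/9).
Reduce top mod 9: now compute (7/9).
Reciprocity: 7 ≡ 3 and 9 ≡ 1 (mod 4), so (7/9) = +(9/7).
Reduce top mod 7: now compute (2/7).
Pull out 2: since 7 ≡ 7 (mod 8), (2/7) = +1.
Reached (1/7) = 1. Collecting the sign flips along the way, the symbol is -1.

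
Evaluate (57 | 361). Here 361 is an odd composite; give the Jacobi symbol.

Reciprocity: 57 ≡ 1 and 361 ≡ 1 (mod 4), so (57/361) = +(361/57).
Reduce top mod 57: now compute (19/57).
Reciprocity: 19 ≡ 3 and 57 ≡ 1 (mod 4), so (19/57) = +(57/19).
Reduce top mod 19: now compute (0/19).
Top reduces to 0: gcd > 1, so the symbol is 0.

0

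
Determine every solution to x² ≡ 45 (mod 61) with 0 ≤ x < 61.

17, 44

61 ≡ 1 (mod 4), so we find a root by search.
Trying successive values, 17² = 289 ≡ 45 (mod 61). The other root is 61 − 17 = 44.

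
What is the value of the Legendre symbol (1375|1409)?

1

Reciprocity: 1375 ≡ 3 and 1409 ≡ 1 (mod 4), so (1375/1409) = +(1409/1375).
Reduce top mod 1375: now compute (34/1375).
Pull out 2: since 1375 ≡ 7 (mod 8), (2/1375) = +1.
Reciprocity: 17 ≡ 1 and 1375 ≡ 3 (mod 4), so (17/1375) = +(1375/17).
Reduce top mod 17: now compute (15/17).
Reciprocity: 15 ≡ 3 and 17 ≡ 1 (mod 4), so (15/17) = +(17/15).
Reduce top mod 15: now compute (2/15).
Pull out 2: since 15 ≡ 7 (mod 8), (2/15) = +1.
Reached (1/15) = 1. Collecting the sign flips along the way, the symbol is +1.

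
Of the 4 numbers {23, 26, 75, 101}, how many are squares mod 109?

2

(23/109) = -1 → non-residue.
(26/109) = +1 → QR.
(75/109) = +1 → QR.
(101/109) = -1 → non-residue.
Total quadratic residues among the 4: 2.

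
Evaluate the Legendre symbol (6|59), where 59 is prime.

-1

Pull out 2: since 59 ≡ 3 (mod 8), (2/59) = -1.
Reciprocity: 3 ≡ 3 and 59 ≡ 3 (mod 4), so (3/59) = −(59/3).
Reduce top mod 3: now compute (2/3).
Pull out 2: since 3 ≡ 3 (mod 8), (2/3) = -1.
Reached (1/3) = 1. Collecting the sign flips along the way, the symbol is -1.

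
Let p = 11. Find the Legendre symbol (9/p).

Euler's criterion: (9/11) ≡ 9^5 (mod 11).
9^2 ≡ 4 (mod 11)
9^4 ≡ 5 (mod 11)
9^5 = 9^(4+1) ≡ 1 (mod 11).
Result is 1, so (9/11) = 1.

1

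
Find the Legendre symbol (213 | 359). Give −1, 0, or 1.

Reciprocity: 213 ≡ 1 and 359 ≡ 3 (mod 4), so (213/359) = +(359/213).
Reduce top mod 213: now compute (146/213).
Pull out 2: since 213 ≡ 5 (mod 8), (2/213) = -1.
Reciprocity: 73 ≡ 1 and 213 ≡ 1 (mod 4), so (73/213) = +(213/73).
Reduce top mod 73: now compute (67/73).
Reciprocity: 67 ≡ 3 and 73 ≡ 1 (mod 4), so (67/73) = +(73/67).
Reduce top mod 67: now compute (6/67).
Pull out 2: since 67 ≡ 3 (mod 8), (2/67) = -1.
Reciprocity: 3 ≡ 3 and 67 ≡ 3 (mod 4), so (3/67) = −(67/3).
Reduce top mod 3: now compute (1/3).
Reached (1/3) = 1. Collecting the sign flips along the way, the symbol is -1.

-1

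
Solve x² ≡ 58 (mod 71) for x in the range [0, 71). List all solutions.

22, 49

Since 71 ≡ 3 (mod 4), a square root of 58 is 58^((71+1)/4) = 58^18 mod 71.
Repeated squaring: 58^2≡27, 58^4≡19, 58^8≡6, 58^16≡36 (mod 71).
58^18 = 58^(16+2) ≡ 49 (mod 71).
Check: 49² = 2401 ≡ 58 (mod 71). The two roots are 22 and 49.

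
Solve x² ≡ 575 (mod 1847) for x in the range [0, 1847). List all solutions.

203, 1644

Since 1847 ≡ 3 (mod 4), a square root of 575 is 575^((1847+1)/4) = 575^462 mod 1847.
Repeated squaring: 575^2≡12, 575^4≡144, 575^8≡419, 575^16≡96, 575^32≡1828, 575^64≡361, 575^128≡1031, 575^256≡936 (mod 1847).
575^462 = 575^(256+128+64+8+4+2) ≡ 203 (mod 1847).
Check: 203² = 41209 ≡ 575 (mod 1847). The two roots are 203 and 1644.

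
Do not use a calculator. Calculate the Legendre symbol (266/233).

1

Euler's criterion: (266/233) ≡ 33^116 (mod 233).
33^2 ≡ 157 (mod 233)
33^4 ≡ 184 (mod 233)
33^8 ≡ 71 (mod 233)
33^16 ≡ 148 (mod 233)
33^32 ≡ 2 (mod 233)
33^64 ≡ 4 (mod 233)
33^116 = 33^(64+32+16+4) ≡ 1 (mod 233).
Result is 1, so (266/233) = 1.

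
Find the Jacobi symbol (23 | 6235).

-1

Reciprocity: 23 ≡ 3 and 6235 ≡ 3 (mod 4), so (23/6235) = −(6235/23).
Reduce top mod 23: now compute (2/23).
Pull out 2: since 23 ≡ 7 (mod 8), (2/23) = +1.
Reached (1/23) = 1. Collecting the sign flips along the way, the symbol is -1.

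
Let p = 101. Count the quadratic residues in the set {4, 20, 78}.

(4/101) = +1 → QR.
(20/101) = +1 → QR.
(78/101) = +1 → QR.
Total quadratic residues among the 3: 3.

3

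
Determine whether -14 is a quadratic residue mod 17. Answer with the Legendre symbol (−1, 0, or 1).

First reduce: -14 ≡ 3 (mod 17).
Reciprocity: 3 ≡ 3 and 17 ≡ 1 (mod 4), so (3/17) = +(17/3).
Reduce top mod 3: now compute (2/3).
Pull out 2: since 3 ≡ 3 (mod 8), (2/3) = -1.
Reached (1/3) = 1. Collecting the sign flips along the way, the symbol is -1.

-1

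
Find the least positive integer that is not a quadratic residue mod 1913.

(2/1913) = +1, so 2 is a residue.
(3/1913) = −1, so 3 is the smallest positive non-residue mod 1913.

3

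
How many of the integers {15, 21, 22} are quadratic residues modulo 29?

(15/29) = -1 → non-residue.
(21/29) = -1 → non-residue.
(22/29) = +1 → QR.
Total quadratic residues among the 3: 1.

1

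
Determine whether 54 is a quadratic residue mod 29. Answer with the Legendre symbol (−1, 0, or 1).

1

Euler's criterion: (54/29) ≡ 25^14 (mod 29).
25^2 ≡ 16 (mod 29)
25^4 ≡ 24 (mod 29)
25^8 ≡ 25 (mod 29)
25^14 = 25^(8+4+2) ≡ 1 (mod 29).
Result is 1, so (54/29) = 1.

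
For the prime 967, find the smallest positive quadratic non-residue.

3

(2/967) = +1, so 2 is a residue.
(3/967) = −1, so 3 is the smallest positive non-residue mod 967.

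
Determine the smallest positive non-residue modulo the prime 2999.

17

(2/2999) = +1, so 2 is a residue.
(3/2999) = +1, so 3 is a residue.
(4/2999) = +1, so 4 is a residue.
(5/2999) = +1, so 5 is a residue.
(6/2999) = +1, so 6 is a residue.
(7/2999) = +1, so 7 is a residue.
(8/2999) = +1, so 8 is a residue.
(9/2999) = +1, so 9 is a residue.
(10/2999) = +1, so 10 is a residue.
(11/2999) = +1, so 11 is a residue.
(12/2999) = +1, so 12 is a residue.
(13/2999) = +1, so 13 is a residue.
(14/2999) = +1, so 14 is a residue.
(15/2999) = +1, so 15 is a residue.
(16/2999) = +1, so 16 is a residue.
(17/2999) = −1, so 17 is the smallest positive non-residue mod 2999.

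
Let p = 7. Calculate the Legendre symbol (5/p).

-1

Euler's criterion: (5/7) ≡ 5^3 (mod 7).
5^2 ≡ 4 (mod 7)
5^3 = 5^(2+1) ≡ 6 (mod 7).
Result is 6 ≡ −1, so (5/7) = −1.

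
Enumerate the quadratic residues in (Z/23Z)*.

1, 2, 3, 4, 6, 8, 9, 12, 13, 16, 18

Square k = 1,…,11 (k and 23−k give the same square):
1²=1, 2²=4, 3²=9, 4²=16, 5²≡2, 6²≡13, 7²≡3, 8²≡18, 9²≡12, 10²≡8, 11²≡6 (mod 23).
So the quadratic residues mod 23 are {1, 2, 3, 4, 6, 8, 9, 12, 13, 16, 18}.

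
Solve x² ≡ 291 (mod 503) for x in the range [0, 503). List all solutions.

Since 503 ≡ 3 (mod 4), a square root of 291 is 291^((503+1)/4) = 291^126 mod 503.
Repeated squaring: 291^2≡177, 291^4≡143, 291^8≡329, 291^16≡96, 291^32≡162, 291^64≡88 (mod 503).
291^126 = 291^(64+32+16+8+4+2) ≡ 183 (mod 503).
Check: 183² = 33489 ≡ 291 (mod 503). The two roots are 183 and 320.

183, 320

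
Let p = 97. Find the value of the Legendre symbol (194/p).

0

First reduce: 194 ≡ 0 (mod 97).
Top reduces to 0: gcd > 1, so the symbol is 0.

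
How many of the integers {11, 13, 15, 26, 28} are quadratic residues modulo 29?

2

(11/29) = -1 → non-residue.
(13/29) = +1 → QR.
(15/29) = -1 → non-residue.
(26/29) = -1 → non-residue.
(28/29) = +1 → QR.
Total quadratic residues among the 5: 2.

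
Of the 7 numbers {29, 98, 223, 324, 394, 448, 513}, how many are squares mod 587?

(29/587) = +1 → QR.
(98/587) = -1 → non-residue.
(223/587) = +1 → QR.
(324/587) = +1 → QR.
(394/587) = -1 → non-residue.
(448/587) = +1 → QR.
(513/587) = -1 → non-residue.
Total quadratic residues among the 7: 4.

4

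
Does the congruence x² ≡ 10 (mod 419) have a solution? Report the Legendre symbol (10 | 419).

-1

Euler's criterion: (10/419) ≡ 10^209 (mod 419).
10^2 ≡ 100 (mod 419)
10^4 ≡ 363 (mod 419)
10^8 ≡ 203 (mod 419)
10^16 ≡ 147 (mod 419)
10^32 ≡ 240 (mod 419)
10^64 ≡ 197 (mod 419)
10^128 ≡ 261 (mod 419)
10^209 = 10^(128+64+16+1) ≡ 418 (mod 419).
Result is 418 ≡ −1, so (10/419) = −1.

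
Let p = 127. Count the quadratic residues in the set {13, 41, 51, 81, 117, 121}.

5

(13/127) = +1 → QR.
(41/127) = +1 → QR.
(51/127) = -1 → non-residue.
(81/127) = +1 → QR.
(117/127) = +1 → QR.
(121/127) = +1 → QR.
Total quadratic residues among the 6: 5.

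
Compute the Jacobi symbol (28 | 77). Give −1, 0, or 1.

Pull out 2^2: since 77 ≡ 5 (mod 8), (2/77) = -1, so (2/77)^2 = +1.
Reciprocity: 7 ≡ 3 and 77 ≡ 1 (mod 4), so (7/77) = +(77/7).
Reduce top mod 7: now compute (0/7).
Top reduces to 0: gcd > 1, so the symbol is 0.

0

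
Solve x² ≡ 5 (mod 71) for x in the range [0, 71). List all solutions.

Since 71 ≡ 3 (mod 4), a square root of 5 is 5^((71+1)/4) = 5^18 mod 71.
Repeated squaring: 5^2≡25, 5^4≡57, 5^8≡54, 5^16≡5 (mod 71).
5^18 = 5^(16+2) ≡ 54 (mod 71).
Check: 54² = 2916 ≡ 5 (mod 71). The two roots are 17 and 54.

17, 54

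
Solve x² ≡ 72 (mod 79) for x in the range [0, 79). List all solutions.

Since 79 ≡ 3 (mod 4), a square root of 72 is 72^((79+1)/4) = 72^20 mod 79.
Repeated squaring: 72^2≡49, 72^4≡31, 72^8≡13, 72^16≡11 (mod 79).
72^20 = 72^(16+4) ≡ 25 (mod 79).
Check: 25² = 625 ≡ 72 (mod 79). The two roots are 25 and 54.

25, 54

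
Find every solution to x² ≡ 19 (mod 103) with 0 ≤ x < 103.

15, 88

Since 103 ≡ 3 (mod 4), a square root of 19 is 19^((103+1)/4) = 19^26 mod 103.
Repeated squaring: 19^2≡52, 19^4≡26, 19^8≡58, 19^16≡68 (mod 103).
19^26 = 19^(16+8+2) ≡ 15 (mod 103).
Check: 15² = 225 ≡ 19 (mod 103). The two roots are 15 and 88.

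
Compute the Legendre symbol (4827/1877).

-1

First reduce: 4827 ≡ 1073 (mod 1877).
Reciprocity: 1073 ≡ 1 and 1877 ≡ 1 (mod 4), so (1073/1877) = +(1877/1073).
Reduce top mod 1073: now compute (804/1073).
Pull out 2^2: since 1073 ≡ 1 (mod 8), (2/1073) = +1, so (2/1073)^2 = +1.
Reciprocity: 201 ≡ 1 and 1073 ≡ 1 (mod 4), so (201/1073) = +(1073/201).
Reduce top mod 201: now compute (68/201).
Pull out 2^2: since 201 ≡ 1 (mod 8), (2/201) = +1, so (2/201)^2 = +1.
Reciprocity: 17 ≡ 1 and 201 ≡ 1 (mod 4), so (17/201) = +(201/17).
Reduce top mod 17: now compute (14/17).
Pull out 2: since 17 ≡ 1 (mod 8), (2/17) = +1.
Reciprocity: 7 ≡ 3 and 17 ≡ 1 (mod 4), so (7/17) = +(17/7).
Reduce top mod 7: now compute (3/7).
Reciprocity: 3 ≡ 3 and 7 ≡ 3 (mod 4), so (3/7) = −(7/3).
Reduce top mod 3: now compute (1/3).
Reached (1/3) = 1. Collecting the sign flips along the way, the symbol is -1.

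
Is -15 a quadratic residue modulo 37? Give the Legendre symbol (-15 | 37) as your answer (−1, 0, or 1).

Euler's criterion: (-15/37) ≡ 22^18 (mod 37).
22^2 ≡ 3 (mod 37)
22^4 ≡ 9 (mod 37)
22^8 ≡ 7 (mod 37)
22^16 ≡ 12 (mod 37)
22^18 = 22^(16+2) ≡ 36 (mod 37).
Result is 36 ≡ −1, so (-15/37) = −1.

-1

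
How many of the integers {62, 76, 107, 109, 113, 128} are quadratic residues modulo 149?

(62/149) = -1 → non-residue.
(76/149) = +1 → QR.
(107/149) = +1 → QR.
(109/149) = -1 → non-residue.
(113/149) = +1 → QR.
(128/149) = -1 → non-residue.
Total quadratic residues among the 6: 3.

3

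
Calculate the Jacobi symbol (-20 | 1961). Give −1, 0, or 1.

1

First reduce: -20 ≡ 1941 (mod 1961).
Reciprocity: 1941 ≡ 1 and 1961 ≡ 1 (mod 4), so (1941/1961) = +(1961/1941).
Reduce top mod 1941: now compute (20/1941).
Pull out 2^2: since 1941 ≡ 5 (mod 8), (2/1941) = -1, so (2/1941)^2 = +1.
Reciprocity: 5 ≡ 1 and 1941 ≡ 1 (mod 4), so (5/1941) = +(1941/5).
Reduce top mod 5: now compute (1/5).
Reached (1/5) = 1. Collecting the sign flips along the way, the symbol is +1.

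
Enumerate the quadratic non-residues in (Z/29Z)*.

Square k = 1,…,14 (k and 29−k give the same square):
1²=1, 2²=4, 3²=9, 4²=16, 5²=25, 6²≡7, 7²≡20, 8²≡6, 9²≡23, 10²≡13, 11²≡5, 12²≡28, 13²≡24, 14²≡22 (mod 29).
The residues are {1, 4, 5, 6, 7, 9, 13, 16, 20, 22, 23, 24, 25, 28}; the non-residues are the remaining 14 nonzero classes.

2,3,8,10,11,12,14,15,17,18,19,21,26,27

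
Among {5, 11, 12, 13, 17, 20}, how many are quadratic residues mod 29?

(5/29) = +1 → QR.
(11/29) = -1 → non-residue.
(12/29) = -1 → non-residue.
(13/29) = +1 → QR.
(17/29) = -1 → non-residue.
(20/29) = +1 → QR.
Total quadratic residues among the 6: 3.

3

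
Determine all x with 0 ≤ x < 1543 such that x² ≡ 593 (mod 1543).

Since 1543 ≡ 3 (mod 4), a square root of 593 is 593^((1543+1)/4) = 593^386 mod 1543.
Repeated squaring: 593^2≡1388, 593^4≡880, 593^8≡1357, 593^16≡650, 593^32≡1261, 593^64≡831, 593^128≡840, 593^256≡449 (mod 1543).
593^386 = 593^(256+128+2) ≡ 1384 (mod 1543).
Check: 1384² = 1915456 ≡ 593 (mod 1543). The two roots are 159 and 1384.

159, 1384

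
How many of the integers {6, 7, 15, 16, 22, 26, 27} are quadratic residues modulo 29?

(6/29) = +1 → QR.
(7/29) = +1 → QR.
(15/29) = -1 → non-residue.
(16/29) = +1 → QR.
(22/29) = +1 → QR.
(26/29) = -1 → non-residue.
(27/29) = -1 → non-residue.
Total quadratic residues among the 7: 4.

4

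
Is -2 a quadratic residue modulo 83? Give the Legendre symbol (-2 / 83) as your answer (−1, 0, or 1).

1

First reduce: -2 ≡ 81 (mod 83).
Reciprocity: 81 ≡ 1 and 83 ≡ 3 (mod 4), so (81/83) = +(83/81).
Reduce top mod 81: now compute (2/81).
Pull out 2: since 81 ≡ 1 (mod 8), (2/81) = +1.
Reached (1/81) = 1. Collecting the sign flips along the way, the symbol is +1.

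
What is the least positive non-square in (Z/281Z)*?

(2/281) = +1, so 2 is a residue.
(3/281) = −1, so 3 is the smallest positive non-residue mod 281.

3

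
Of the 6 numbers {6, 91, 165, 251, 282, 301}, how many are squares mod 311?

3

(6/311) = +1 → QR.
(91/311) = +1 → QR.
(165/311) = -1 → non-residue.
(251/311) = -1 → non-residue.
(282/311) = +1 → QR.
(301/311) = -1 → non-residue.
Total quadratic residues among the 6: 3.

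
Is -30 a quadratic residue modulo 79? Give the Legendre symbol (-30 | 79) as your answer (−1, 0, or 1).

1

Euler's criterion: (-30/79) ≡ 49^39 (mod 79).
49^2 ≡ 31 (mod 79)
49^4 ≡ 13 (mod 79)
49^8 ≡ 11 (mod 79)
49^16 ≡ 42 (mod 79)
49^32 ≡ 26 (mod 79)
49^39 = 49^(32+4+2+1) ≡ 1 (mod 79).
Result is 1, so (-30/79) = 1.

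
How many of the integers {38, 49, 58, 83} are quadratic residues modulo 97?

1

(38/97) = -1 → non-residue.
(49/97) = +1 → QR.
(58/97) = -1 → non-residue.
(83/97) = -1 → non-residue.
Total quadratic residues among the 4: 1.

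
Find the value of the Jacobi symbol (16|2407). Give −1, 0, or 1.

1

Pull out 2^4: since 2407 ≡ 7 (mod 8), (2/2407) = +1, so (2/2407)^4 = +1.
Reached (1/2407) = 1. Collecting the sign flips along the way, the symbol is +1.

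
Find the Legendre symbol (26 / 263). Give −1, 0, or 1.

Euler's criterion: (26/263) ≡ 26^131 (mod 263).
26^2 ≡ 150 (mod 263)
26^4 ≡ 145 (mod 263)
26^8 ≡ 248 (mod 263)
26^16 ≡ 225 (mod 263)
26^32 ≡ 129 (mod 263)
26^64 ≡ 72 (mod 263)
26^128 ≡ 187 (mod 263)
26^131 = 26^(128+2+1) ≡ 1 (mod 263).
Result is 1, so (26/263) = 1.

1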